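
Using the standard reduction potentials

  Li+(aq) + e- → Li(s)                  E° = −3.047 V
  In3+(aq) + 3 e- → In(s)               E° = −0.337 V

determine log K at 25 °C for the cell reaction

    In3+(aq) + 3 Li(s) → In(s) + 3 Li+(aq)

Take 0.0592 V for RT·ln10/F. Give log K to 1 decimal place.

The In³⁺/In couple is reduced (cathode); E°cell = −0.337 − (−3.047) = +2.710 V with n = 3.
At equilibrium E = 0, so log K = nE°cell / 0.0592 = (3)(+2.710) / 0.0592 = 137.3.

log K = 137.3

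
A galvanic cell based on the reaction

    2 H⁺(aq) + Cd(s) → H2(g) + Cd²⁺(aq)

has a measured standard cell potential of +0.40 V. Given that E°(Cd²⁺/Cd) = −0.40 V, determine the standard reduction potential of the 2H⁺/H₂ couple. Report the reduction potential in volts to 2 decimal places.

+0.00 V

In the reaction as written the 2H⁺/H₂ couple is reduced (cathode) and Cd²⁺/Cd is oxidized (anode), so E°cell = E°(2H⁺/H₂) − E°(Cd²⁺/Cd).
E°(2H⁺/H₂) = E°cell + E°(anode) = +0.40 + (−0.40) = +0.00 V.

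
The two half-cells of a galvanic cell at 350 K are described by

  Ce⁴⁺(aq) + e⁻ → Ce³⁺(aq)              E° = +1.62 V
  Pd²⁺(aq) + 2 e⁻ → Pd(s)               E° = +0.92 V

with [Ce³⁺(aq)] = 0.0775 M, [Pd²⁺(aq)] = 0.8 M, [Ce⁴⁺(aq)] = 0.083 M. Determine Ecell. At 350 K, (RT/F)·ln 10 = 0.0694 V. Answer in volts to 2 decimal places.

+0.71 V

Ce⁴⁺/Ce³⁺ is reduced (cathode, E° = +1.62 V) and Pd²⁺/Pd is oxidized (anode).
E°cell = +1.62 − (+0.92) = +0.70 V, with n = 2 electrons transferred.
The balanced reaction is 2 Ce⁴⁺(aq) + Pd(s) → 2 Ce³⁺(aq) + Pd²⁺(aq), so Q = ([Ce³⁺(aq)]^2·[Pd²⁺(aq)]) / [Ce⁴⁺(aq)]^2 = 0.697 and log Q = −0.156.
By the Nernst equation, E = +0.70 − (0.0694/2)·(−0.156) = +0.71 V.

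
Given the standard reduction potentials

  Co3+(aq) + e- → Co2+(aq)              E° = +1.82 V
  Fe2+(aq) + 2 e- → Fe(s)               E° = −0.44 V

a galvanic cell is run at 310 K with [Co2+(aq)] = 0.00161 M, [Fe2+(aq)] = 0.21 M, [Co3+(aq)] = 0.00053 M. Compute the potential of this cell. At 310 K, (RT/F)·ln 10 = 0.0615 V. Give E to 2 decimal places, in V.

The Co³⁺/Co²⁺ couple has the more positive E°, so it is the cathode; Fe²⁺/Fe is the anode.
E°cell = +1.82 − (−0.44) = +2.26 V, with n = 2 electrons transferred.
Balancing gives 2 Co3+(aq) + Fe(s) → 2 Co2+(aq) + Fe2+(aq); hence Q = ([Co2+(aq)]^2·[Fe2+(aq)]) / [Co3+(aq)]^2 = 1.94 (log Q = 0.287).
By the Nernst equation, E = +2.26 − (0.0615/2)·(0.287) = +2.25 V.

+2.25 V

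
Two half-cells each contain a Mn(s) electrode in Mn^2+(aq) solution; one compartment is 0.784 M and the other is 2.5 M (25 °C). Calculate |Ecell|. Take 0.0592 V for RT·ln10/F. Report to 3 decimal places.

0.015 V

For a concentration cell E°cell = 0, since both electrodes use the same couple.
The compartment with the higher Mn^2+(aq) concentration (2.5 M) acts as the cathode; ions are reduced there and produced at the dilute (0.784 M) anode.
With n = 2, Ecell = −(0.0592/2)·log([dilute]/[conc]) = −(0.0592/2)·log(0.784/2.5) = +0.015 V.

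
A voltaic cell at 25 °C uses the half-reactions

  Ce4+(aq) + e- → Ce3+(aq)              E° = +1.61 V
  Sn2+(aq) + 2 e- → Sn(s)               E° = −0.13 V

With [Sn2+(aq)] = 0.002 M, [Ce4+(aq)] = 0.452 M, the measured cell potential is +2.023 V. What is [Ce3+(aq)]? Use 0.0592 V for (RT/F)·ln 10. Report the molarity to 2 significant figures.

0.00017 M

Ce⁴⁺/Ce³⁺ is the cathode (higher E°); E°cell = +1.61 − (−0.13) = +1.74 V with n = 2.
Since E = E° − (0.0592/n)·log Q, log Q = n(E° − E)/0.0592 = −9.561.
For 2 Ce4+(aq) + Sn(s) → 2 Ce3+(aq) + Sn2+(aq), the reaction quotient is Q = ([Ce3+(aq)]^2·[Sn2+(aq)]) / [Ce4+(aq)]^2.
Isolating [Ce3+(aq)] in Q = 10^{−9.561} yields log [Ce3+(aq)] = −3.776, i.e. 0.00017 M.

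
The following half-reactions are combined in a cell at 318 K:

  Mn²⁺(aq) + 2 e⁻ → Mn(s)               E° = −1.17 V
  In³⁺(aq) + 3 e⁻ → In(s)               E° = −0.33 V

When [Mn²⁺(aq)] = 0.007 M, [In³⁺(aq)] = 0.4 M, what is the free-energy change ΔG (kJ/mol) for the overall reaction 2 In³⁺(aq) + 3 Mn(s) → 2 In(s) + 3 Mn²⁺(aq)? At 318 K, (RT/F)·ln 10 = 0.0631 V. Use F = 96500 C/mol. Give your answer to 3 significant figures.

With In³⁺/In reduced at the cathode, E°cell = −0.33 − (−1.17) = +0.84 V and n = 6.
Here Q = [Mn²⁺(aq)]^3 / [In³⁺(aq)]^2 = 2.14×10^−6 (log Q = −5.669), giving E = +0.84 − (0.0631/6)·(−5.669) = +0.8996 V.
Finally ΔG = −nFE = −(6)(96500 C/mol)(+0.8996 V) = −521 kJ/mol.

−521 kJ/mol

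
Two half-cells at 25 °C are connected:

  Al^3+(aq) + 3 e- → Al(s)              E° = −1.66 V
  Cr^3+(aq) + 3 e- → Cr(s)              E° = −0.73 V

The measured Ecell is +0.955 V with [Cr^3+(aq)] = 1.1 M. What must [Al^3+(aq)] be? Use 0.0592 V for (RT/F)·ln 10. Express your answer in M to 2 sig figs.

The Cr³⁺/Cr couple has the larger reduction potential, so it is the cathode: E°cell = −0.73 − (−1.66) = +0.93 V and n = 3.
Rearranging E = E° − (0.0592/n)·log Q gives log Q = 3(+0.93 − (+0.955))/0.0592 = −1.267.
For Cr^3+(aq) + Al(s) → Cr(s) + Al^3+(aq), the reaction quotient is Q = [Al^3+(aq)] / [Cr^3+(aq)].
Solving for the unknown gives log [Al^3+(aq)] = −1.226, so [Al^3+(aq)] ≈ 0.059 M.

0.059 M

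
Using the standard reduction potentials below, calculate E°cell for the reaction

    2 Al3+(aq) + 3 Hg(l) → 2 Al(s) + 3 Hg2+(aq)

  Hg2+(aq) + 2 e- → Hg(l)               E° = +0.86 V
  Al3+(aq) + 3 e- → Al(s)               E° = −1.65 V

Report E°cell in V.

−2.51 V

In the reaction as written, Al3+(aq) is reduced (cathode) and Hg2+(aq) is produced by oxidation at the anode.
E°cell = E°(cathode) − E°(anode) = −1.65 − (+0.86) = −2.51 V.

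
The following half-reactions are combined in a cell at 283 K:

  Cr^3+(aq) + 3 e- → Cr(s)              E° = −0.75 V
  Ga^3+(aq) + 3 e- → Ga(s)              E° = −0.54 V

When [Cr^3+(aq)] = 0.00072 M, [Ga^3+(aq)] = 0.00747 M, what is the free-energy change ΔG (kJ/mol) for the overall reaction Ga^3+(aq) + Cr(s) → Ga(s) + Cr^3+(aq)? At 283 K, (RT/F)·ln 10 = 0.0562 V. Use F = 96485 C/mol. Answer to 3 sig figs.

−66.3 kJ/mol

With Ga³⁺/Ga reduced at the cathode, E°cell = −0.54 − (−0.75) = +0.21 V and n = 3.
The reaction quotient is [Cr^3+(aq)] / [Ga^3+(aq)] = 0.0964; by Nernst, E = +0.21 − (0.0562/3)(−1.016) = +0.2290 V.
Finally ΔG = −nFE = −(3)(96485 C/mol)(+0.2290 V) = −66.3 kJ/mol.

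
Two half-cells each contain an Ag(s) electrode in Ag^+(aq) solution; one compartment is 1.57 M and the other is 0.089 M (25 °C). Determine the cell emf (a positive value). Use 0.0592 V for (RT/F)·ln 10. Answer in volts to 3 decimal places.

For a concentration cell E°cell = 0, since both electrodes use the same couple.
The compartment with the higher Ag^+(aq) concentration (1.57 M) acts as the cathode; ions are reduced there and produced at the dilute (0.089 M) anode.
With n = 1, Ecell = −(0.0592/1)·log([dilute]/[conc]) = −(0.0592/1)·log(0.089/1.57) = +0.074 V.

0.074 V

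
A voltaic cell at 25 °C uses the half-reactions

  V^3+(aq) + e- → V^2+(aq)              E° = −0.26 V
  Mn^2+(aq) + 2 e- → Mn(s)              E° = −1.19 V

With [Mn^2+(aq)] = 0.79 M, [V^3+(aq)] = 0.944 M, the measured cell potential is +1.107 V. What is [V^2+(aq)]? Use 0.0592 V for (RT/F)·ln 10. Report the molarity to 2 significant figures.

0.0011 M

With V³⁺/V²⁺ at the cathode and Mn²⁺/Mn at the anode, E°cell = −0.26 − (−1.19) = +0.93 V (n = 2).
Since E = E° − (0.0592/n)·log Q, log Q = n(E° − E)/0.0592 = −5.980.
Balancing electrons gives 2 V^3+(aq) + Mn(s) → 2 V^2+(aq) + Mn^2+(aq); thus Q = ([V^2+(aq)]^2·[Mn^2+(aq)]) / [V^3+(aq)]^2.
Isolating [V^2+(aq)] in Q = 10^{−5.980} yields log [V^2+(aq)] = −2.964, i.e. 0.0011 M.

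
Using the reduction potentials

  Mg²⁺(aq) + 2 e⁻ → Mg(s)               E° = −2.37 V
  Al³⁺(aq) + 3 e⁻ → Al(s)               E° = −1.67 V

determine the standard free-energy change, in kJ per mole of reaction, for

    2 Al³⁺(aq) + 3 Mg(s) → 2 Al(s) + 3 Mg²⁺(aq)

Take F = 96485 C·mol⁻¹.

In the reaction as written Al³⁺(aq) is reduced, so the Al³⁺/Al couple is the cathode and Mg²⁺/Mg is the anode.
E°cell = −1.67 − (−2.37) = +0.70 V; balancing electrons gives n = 6.
ΔG° = −nFE°cell = −(6)(96485)(+0.70) J/mol = −405 kJ/mol.

−405 kJ/mol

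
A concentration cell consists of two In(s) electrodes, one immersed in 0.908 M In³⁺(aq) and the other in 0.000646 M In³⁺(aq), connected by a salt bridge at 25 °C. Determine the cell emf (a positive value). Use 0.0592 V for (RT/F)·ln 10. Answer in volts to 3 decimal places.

0.062 V

For a concentration cell E°cell = 0, since both electrodes use the same couple.
The compartment with the higher In³⁺(aq) concentration (0.908 M) acts as the cathode; ions are reduced there and produced at the dilute (0.000646 M) anode.
With n = 3, Ecell = −(0.0592/3)·log([dilute]/[conc]) = −(0.0592/3)·log(0.000646/0.908) = +0.062 V.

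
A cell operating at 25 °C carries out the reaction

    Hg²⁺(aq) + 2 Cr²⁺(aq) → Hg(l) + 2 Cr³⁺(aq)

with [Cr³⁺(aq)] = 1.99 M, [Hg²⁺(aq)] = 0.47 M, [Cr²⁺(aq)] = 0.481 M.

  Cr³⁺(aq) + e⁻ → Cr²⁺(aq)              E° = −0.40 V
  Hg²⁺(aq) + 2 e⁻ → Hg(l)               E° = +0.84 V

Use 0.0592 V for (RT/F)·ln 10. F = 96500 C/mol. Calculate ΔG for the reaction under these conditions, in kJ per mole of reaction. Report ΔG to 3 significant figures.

−230 kJ/mol

The standard cell potential is +0.84 − (−0.40) = +1.24 V, with n = 2 electrons in the balanced equation.
Q = [Cr³⁺(aq)]^2 / ([Hg²⁺(aq)]·[Cr²⁺(aq)]^2) = 36.4, so log Q = 1.561 and E = +1.24 − (0.0592/2)(1.561) = +1.1938 V.
ΔG = −nFE = −(2)(96500)(+1.1938) J/mol = −230 kJ/mol.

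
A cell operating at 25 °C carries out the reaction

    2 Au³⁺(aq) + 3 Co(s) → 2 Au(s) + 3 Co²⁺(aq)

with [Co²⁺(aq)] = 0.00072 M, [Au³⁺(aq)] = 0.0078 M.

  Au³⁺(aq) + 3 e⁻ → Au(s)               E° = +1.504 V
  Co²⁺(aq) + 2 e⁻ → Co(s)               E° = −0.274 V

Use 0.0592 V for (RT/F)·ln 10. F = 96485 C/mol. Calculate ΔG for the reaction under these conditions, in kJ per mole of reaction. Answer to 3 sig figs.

−1060 kJ/mol

E°cell = +1.504 − (−0.274) = +1.778 V; the balanced reaction transfers n = 6 electrons.
Here Q = [Co²⁺(aq)]^3 / [Au³⁺(aq)]^2 = 6.13×10^−6 (log Q = −5.212), giving E = +1.778 − (0.0592/6)·(−5.212) = +1.8294 V.
ΔG = −nFE = −(6)(96485)(+1.8294) J/mol = −1060 kJ/mol.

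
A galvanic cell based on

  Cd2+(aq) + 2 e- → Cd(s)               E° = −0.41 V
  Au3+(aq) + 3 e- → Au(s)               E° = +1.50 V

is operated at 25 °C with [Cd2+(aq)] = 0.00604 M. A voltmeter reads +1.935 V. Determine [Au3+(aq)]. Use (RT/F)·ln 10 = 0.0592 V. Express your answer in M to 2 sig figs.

With Au³⁺/Au at the cathode and Cd²⁺/Cd at the anode, E°cell = +1.50 − (−0.41) = +1.91 V (n = 6).
Rearranging E = E° − (0.0592/n)·log Q gives log Q = 6(+1.91 − (+1.935))/0.0592 = −2.534.
For 2 Au3+(aq) + 3 Cd(s) → 2 Au(s) + 3 Cd2+(aq), the reaction quotient is Q = [Cd2+(aq)]^3 / [Au3+(aq)]^2.
Isolating [Au3+(aq)] in Q = 10^{−2.534} yields log [Au3+(aq)] = −2.061, i.e. 0.0087 M.

0.0087 M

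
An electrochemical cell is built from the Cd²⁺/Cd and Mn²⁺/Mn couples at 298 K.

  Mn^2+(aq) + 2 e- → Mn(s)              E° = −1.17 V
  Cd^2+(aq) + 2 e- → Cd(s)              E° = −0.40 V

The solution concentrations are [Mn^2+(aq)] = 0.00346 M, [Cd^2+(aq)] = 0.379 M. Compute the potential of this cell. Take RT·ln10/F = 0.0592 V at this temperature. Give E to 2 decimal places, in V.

Since E°(Cd²⁺/Cd) > E°(Mn²⁺/Mn), Cd²⁺/Cd serves as the cathode.
E°cell = −0.40 − (−1.17) = +0.77 V, with n = 2 electrons transferred.
The balanced reaction is Cd^2+(aq) + Mn(s) → Cd(s) + Mn^2+(aq), so Q = [Mn^2+(aq)] / [Cd^2+(aq)] = 0.00913 and log Q = −2.040.
E = E° − (0.0592/n)·log Q = +0.77 − (0.0592/2)(−2.040) = +0.83 V.

+0.83 V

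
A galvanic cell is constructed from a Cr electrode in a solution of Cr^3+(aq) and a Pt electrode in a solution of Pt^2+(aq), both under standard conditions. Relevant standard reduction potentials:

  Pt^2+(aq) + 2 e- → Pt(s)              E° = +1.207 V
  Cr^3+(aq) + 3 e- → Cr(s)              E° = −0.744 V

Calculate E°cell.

The Pt²⁺/Pt couple has the higher E°, so Pt ion is reduced (cathode) and Cr is oxidized (anode).
E°cell = E°(cathode) − E°(anode) = +1.207 − (−0.744) = +1.951 V.

+1.951 V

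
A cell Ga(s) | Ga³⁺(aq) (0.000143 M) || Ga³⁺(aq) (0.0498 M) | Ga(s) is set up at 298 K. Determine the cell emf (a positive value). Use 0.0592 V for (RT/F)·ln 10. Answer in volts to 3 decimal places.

For a concentration cell E°cell = 0, since both electrodes use the same couple.
The compartment with the higher Ga³⁺(aq) concentration (0.0498 M) acts as the cathode; ions are reduced there and produced at the dilute (0.000143 M) anode.
With n = 3, Ecell = −(0.0592/3)·log([dilute]/[conc]) = −(0.0592/3)·log(0.000143/0.0498) = +0.050 V.

0.050 V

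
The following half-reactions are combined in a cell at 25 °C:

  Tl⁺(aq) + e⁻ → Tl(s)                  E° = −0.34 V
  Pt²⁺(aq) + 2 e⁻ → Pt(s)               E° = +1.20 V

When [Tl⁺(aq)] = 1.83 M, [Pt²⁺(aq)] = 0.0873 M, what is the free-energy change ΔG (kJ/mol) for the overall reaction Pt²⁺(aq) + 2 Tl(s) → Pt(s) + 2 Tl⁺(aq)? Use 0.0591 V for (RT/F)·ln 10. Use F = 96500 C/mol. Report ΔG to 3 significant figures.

With Pt²⁺/Pt reduced at the cathode, E°cell = +1.20 − (−0.34) = +1.54 V and n = 2.
Q = [Tl⁺(aq)]^2 / [Pt²⁺(aq)] = 38.4, so log Q = 1.584 and E = +1.54 − (0.0591/2)(1.584) = +1.4932 V.
ΔG = −nFE = −(2)(96500)(+1.4932) J/mol = −288 kJ/mol.

−288 kJ/mol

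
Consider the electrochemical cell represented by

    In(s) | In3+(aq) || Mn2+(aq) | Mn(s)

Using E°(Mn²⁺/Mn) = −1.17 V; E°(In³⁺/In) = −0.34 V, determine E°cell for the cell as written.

By convention the left-hand electrode in cell notation is the anode (oxidation) and the right-hand electrode is the cathode (reduction).
E°cell = E°(right) − E°(left) = −1.17 − (−0.34) = −0.83 V.
The negative sign shows that, as written, the cell would require an external voltage to drive the reaction.

−0.83 V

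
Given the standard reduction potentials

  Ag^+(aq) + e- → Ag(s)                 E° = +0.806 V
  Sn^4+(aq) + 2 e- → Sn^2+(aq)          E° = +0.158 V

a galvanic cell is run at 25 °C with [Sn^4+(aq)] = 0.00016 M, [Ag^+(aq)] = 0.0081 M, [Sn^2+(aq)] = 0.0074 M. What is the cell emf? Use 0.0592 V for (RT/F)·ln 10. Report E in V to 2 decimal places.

+0.57 V

The Ag⁺/Ag couple has the more positive E°, so it is the cathode; Sn⁴⁺/Sn²⁺ is the anode.
The standard potential is +0.806 − (+0.158) = +0.648 V and the balanced reaction transfers n = 2 electrons.
The balanced reaction is 2 Ag^+(aq) + Sn^2+(aq) → 2 Ag(s) + Sn^4+(aq), so Q = [Sn^4+(aq)] / ([Ag^+(aq)]^2·[Sn^2+(aq)]) = 330 and log Q = 2.518.
Applying E = E° − (RT ln10/nF)·log Q gives +0.648 − (0.0592/2)(2.518) = +0.57 V.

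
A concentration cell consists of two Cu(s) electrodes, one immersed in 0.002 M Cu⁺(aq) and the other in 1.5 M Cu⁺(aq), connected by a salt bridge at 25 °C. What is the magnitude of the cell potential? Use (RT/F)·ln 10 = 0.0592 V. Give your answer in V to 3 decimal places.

0.170 V

For a concentration cell E°cell = 0, since both electrodes use the same couple.
The compartment with the higher Cu⁺(aq) concentration (1.5 M) acts as the cathode; ions are reduced there and produced at the dilute (0.002 M) anode.
With n = 1, Ecell = −(0.0592/1)·log([dilute]/[conc]) = −(0.0592/1)·log(0.002/1.5) = +0.170 V.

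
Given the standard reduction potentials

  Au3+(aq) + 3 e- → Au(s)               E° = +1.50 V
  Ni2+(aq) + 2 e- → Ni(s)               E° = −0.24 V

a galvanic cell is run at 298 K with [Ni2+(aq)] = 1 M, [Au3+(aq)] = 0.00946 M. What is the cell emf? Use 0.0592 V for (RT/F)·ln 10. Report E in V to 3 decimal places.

Au³⁺/Au is reduced (cathode, E° = +1.50 V) and Ni²⁺/Ni is oxidized (anode).
E°cell = E°cat − E°an = +1.50 − (−0.24) = +1.74 V; n = 6.
For the overall reaction 2 Au3+(aq) + 3 Ni(s) → 2 Au(s) + 3 Ni2+(aq), Q = [Ni2+(aq)]^3 / [Au3+(aq)]^2 = 1.12×10^4, giving log Q = 4.048.
By the Nernst equation, E = +1.74 − (0.0592/6)·(4.048) = +1.700 V.

+1.700 V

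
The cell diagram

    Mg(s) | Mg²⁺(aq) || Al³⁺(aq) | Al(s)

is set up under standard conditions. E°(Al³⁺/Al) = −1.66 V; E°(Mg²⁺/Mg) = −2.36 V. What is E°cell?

+0.70 V

By convention the left-hand electrode in cell notation is the anode (oxidation) and the right-hand electrode is the cathode (reduction).
E°cell = E°(right) − E°(left) = −1.66 − (−2.36) = +0.70 V.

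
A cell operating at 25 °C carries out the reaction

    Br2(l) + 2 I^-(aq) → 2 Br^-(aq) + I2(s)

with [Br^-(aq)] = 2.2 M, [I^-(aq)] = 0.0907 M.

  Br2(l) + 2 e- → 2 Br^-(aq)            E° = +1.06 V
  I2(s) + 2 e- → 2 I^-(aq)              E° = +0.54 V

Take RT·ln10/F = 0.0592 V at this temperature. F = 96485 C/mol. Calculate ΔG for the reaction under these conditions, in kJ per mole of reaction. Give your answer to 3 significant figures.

−84.5 kJ/mol

With Br₂/Br⁻ reduced at the cathode, E°cell = +1.06 − (+0.54) = +0.52 V and n = 2.
Here Q = [Br^-(aq)]^2 / [I^-(aq)]^2 = 588 (log Q = 2.770), giving E = +0.52 − (0.0592/2)·(2.770) = +0.4380 V.
Finally ΔG = −nFE = −(2)(96485 C/mol)(+0.4380 V) = −84.5 kJ/mol.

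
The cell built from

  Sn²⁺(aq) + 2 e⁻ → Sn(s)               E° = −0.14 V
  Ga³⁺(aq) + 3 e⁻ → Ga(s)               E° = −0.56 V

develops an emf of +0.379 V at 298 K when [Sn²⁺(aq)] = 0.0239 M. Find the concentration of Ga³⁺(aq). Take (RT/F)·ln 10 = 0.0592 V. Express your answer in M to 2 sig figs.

The Sn²⁺/Sn couple has the larger reduction potential, so it is the cathode: E°cell = −0.14 − (−0.56) = +0.42 V and n = 6.
From the Nernst equation, log Q = n(E° − E)/0.0592 = 6·(+0.42 − (+0.379))/0.0592 = 4.155.
The balanced reaction is 3 Sn²⁺(aq) + 2 Ga(s) → 3 Sn(s) + 2 Ga³⁺(aq), so Q = [Ga³⁺(aq)]^2 / [Sn²⁺(aq)]^3.
Solving for the unknown gives log [Ga³⁺(aq)] = −0.355, so [Ga³⁺(aq)] ≈ 0.44 M.

0.44 M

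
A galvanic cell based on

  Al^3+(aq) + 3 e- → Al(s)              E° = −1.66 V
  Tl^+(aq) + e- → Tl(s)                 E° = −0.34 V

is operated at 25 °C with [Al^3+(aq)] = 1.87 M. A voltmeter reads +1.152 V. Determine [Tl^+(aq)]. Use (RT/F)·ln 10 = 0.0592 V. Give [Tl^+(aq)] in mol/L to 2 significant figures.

Tl⁺/Tl is the cathode (higher E°); E°cell = −0.34 − (−1.66) = +1.32 V with n = 3.
Since E = E° − (0.0592/n)·log Q, log Q = n(E° − E)/0.0592 = 8.514.
The balanced reaction is 3 Tl^+(aq) + Al(s) → 3 Tl(s) + Al^3+(aq), so Q = [Al^3+(aq)] / [Tl^+(aq)]^3.
Substituting the known concentrations and solving, log [Tl^+(aq)] = −2.747 and [Tl^+(aq)] = 0.0018 M.

0.0018 M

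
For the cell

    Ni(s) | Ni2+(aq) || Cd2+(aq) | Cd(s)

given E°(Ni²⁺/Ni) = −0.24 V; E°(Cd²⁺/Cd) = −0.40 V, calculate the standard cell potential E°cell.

By convention the left-hand electrode in cell notation is the anode (oxidation) and the right-hand electrode is the cathode (reduction).
E°cell = E°(right) − E°(left) = −0.40 − (−0.24) = −0.16 V.
The negative sign shows that, as written, the cell would require an external voltage to drive the reaction.

−0.16 V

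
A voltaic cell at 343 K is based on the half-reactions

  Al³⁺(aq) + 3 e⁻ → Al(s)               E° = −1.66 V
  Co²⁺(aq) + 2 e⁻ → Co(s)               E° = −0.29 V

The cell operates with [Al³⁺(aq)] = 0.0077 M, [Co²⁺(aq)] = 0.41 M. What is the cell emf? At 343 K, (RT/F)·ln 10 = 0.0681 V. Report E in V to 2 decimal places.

+1.40 V

The Co²⁺/Co couple has the more positive E°, so it is the cathode; Al³⁺/Al is the anode.
E°cell = −0.29 − (−1.66) = +1.37 V, with n = 6 electrons transferred.
Balancing gives 3 Co²⁺(aq) + 2 Al(s) → 3 Co(s) + 2 Al³⁺(aq); hence Q = [Al³⁺(aq)]^2 / [Co²⁺(aq)]^3 = 0.00086 (log Q = −3.065).
Applying E = E° − (RT ln10/nF)·log Q gives +1.37 − (0.0681/6)(−3.065) = +1.40 V.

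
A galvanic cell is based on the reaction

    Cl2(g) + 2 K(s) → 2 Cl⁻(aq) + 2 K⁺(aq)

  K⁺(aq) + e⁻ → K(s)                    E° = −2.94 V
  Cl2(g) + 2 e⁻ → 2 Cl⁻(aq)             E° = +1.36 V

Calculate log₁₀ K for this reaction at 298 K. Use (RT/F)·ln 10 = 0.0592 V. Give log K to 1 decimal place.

log K = 145.3

The Cl₂/Cl⁻ couple is reduced (cathode); E°cell = +1.36 − (−2.94) = +4.30 V with n = 2.
At equilibrium E = 0, so log K = nE°cell / 0.0592 = (2)(+4.30) / 0.0592 = 145.3.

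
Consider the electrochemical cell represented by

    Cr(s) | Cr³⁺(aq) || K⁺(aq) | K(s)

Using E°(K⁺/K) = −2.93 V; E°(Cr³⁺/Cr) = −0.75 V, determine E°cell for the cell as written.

By convention the left-hand electrode in cell notation is the anode (oxidation) and the right-hand electrode is the cathode (reduction).
E°cell = E°(right) − E°(left) = −2.93 − (−0.75) = −2.18 V.
The negative sign shows that, as written, the cell would require an external voltage to drive the reaction.

−2.18 V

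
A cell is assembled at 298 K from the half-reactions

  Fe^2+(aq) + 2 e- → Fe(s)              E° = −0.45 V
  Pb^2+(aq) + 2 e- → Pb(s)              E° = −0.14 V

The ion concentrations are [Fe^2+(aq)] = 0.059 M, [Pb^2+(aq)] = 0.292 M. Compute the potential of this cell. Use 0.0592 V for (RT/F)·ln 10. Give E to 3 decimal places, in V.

Since E°(Pb²⁺/Pb) > E°(Fe²⁺/Fe), Pb²⁺/Pb serves as the cathode.
E°cell = E°cat − E°an = −0.14 − (−0.45) = +0.31 V; n = 2.
Balancing gives Pb^2+(aq) + Fe(s) → Pb(s) + Fe^2+(aq); hence Q = [Fe^2+(aq)] / [Pb^2+(aq)] = 0.202 (log Q = −0.695).
Applying E = E° − (RT ln10/nF)·log Q gives +0.31 − (0.0592/2)(−0.695) = +0.331 V.

+0.331 V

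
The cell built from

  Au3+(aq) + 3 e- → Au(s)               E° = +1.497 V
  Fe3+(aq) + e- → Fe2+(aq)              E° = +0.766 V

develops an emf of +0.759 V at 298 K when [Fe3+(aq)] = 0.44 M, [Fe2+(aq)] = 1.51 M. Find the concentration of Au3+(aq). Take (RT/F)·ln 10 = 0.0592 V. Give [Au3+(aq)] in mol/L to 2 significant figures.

The Au³⁺/Au couple has the larger reduction potential, so it is the cathode: E°cell = +1.497 − (+0.766) = +0.731 V and n = 3.
From the Nernst equation, log Q = n(E° − E)/0.0592 = 3·(+0.731 − (+0.759))/0.0592 = −1.419.
Balancing electrons gives Au3+(aq) + 3 Fe2+(aq) → Au(s) + 3 Fe3+(aq); thus Q = [Fe3+(aq)]^3 / ([Au3+(aq)]·[Fe2+(aq)]^3).
Substituting the known concentrations and solving, log [Au3+(aq)] = −0.188 and [Au3+(aq)] = 0.65 M.

0.65 M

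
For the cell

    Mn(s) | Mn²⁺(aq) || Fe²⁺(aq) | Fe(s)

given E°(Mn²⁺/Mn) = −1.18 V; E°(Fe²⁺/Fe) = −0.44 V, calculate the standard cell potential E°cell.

+0.74 V

By convention the left-hand electrode in cell notation is the anode (oxidation) and the right-hand electrode is the cathode (reduction).
E°cell = E°(right) − E°(left) = −0.44 − (−1.18) = +0.74 V.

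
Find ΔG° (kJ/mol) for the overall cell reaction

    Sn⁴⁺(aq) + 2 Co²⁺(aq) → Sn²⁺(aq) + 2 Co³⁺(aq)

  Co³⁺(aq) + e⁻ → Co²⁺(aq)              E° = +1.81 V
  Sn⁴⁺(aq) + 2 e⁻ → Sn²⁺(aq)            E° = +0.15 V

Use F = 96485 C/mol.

In the reaction as written Sn⁴⁺(aq) is reduced, so the Sn⁴⁺/Sn²⁺ couple is the cathode and Co³⁺/Co²⁺ is the anode.
E°cell = +0.15 − (+1.81) = −1.66 V; balancing electrons gives n = 2.
ΔG° = −nFE°cell = −(2)(96485)(−1.66) J/mol = +320 kJ/mol.

+320 kJ/mol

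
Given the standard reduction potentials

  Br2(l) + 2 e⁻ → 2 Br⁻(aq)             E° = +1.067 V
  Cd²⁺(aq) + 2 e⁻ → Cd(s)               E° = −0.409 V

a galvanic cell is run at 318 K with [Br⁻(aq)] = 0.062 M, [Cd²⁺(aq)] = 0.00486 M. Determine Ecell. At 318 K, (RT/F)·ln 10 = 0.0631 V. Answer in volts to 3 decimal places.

Since E°(Br₂/Br⁻) > E°(Cd²⁺/Cd), Br₂/Br⁻ serves as the cathode.
The standard potential is +1.067 − (−0.409) = +1.476 V and the balanced reaction transfers n = 2 electrons.
The balanced reaction is Br2(l) + Cd(s) → 2 Br⁻(aq) + Cd²⁺(aq), so Q = [Br⁻(aq)]^2·[Cd²⁺(aq)] = 1.87×10^−5 and log Q = −4.729.
E = E° − (0.0631/n)·log Q = +1.476 − (0.0631/2)(−4.729) = +1.625 V.

+1.625 V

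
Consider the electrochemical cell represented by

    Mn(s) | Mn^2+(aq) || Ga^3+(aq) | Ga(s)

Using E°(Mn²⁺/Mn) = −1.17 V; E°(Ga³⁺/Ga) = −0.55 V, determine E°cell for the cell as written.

By convention the left-hand electrode in cell notation is the anode (oxidation) and the right-hand electrode is the cathode (reduction).
E°cell = E°(right) − E°(left) = −0.55 − (−1.17) = +0.62 V.

+0.62 V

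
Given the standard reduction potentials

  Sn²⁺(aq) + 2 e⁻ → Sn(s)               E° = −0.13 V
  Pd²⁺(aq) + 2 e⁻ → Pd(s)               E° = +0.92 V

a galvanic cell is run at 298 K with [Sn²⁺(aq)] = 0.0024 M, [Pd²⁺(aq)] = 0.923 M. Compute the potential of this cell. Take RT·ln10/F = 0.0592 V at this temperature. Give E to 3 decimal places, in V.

The Pd²⁺/Pd couple has the more positive E°, so it is the cathode; Sn²⁺/Sn is the anode.
The standard potential is +0.92 − (−0.13) = +1.05 V and the balanced reaction transfers n = 2 electrons.
Balancing gives Pd²⁺(aq) + Sn(s) → Pd(s) + Sn²⁺(aq); hence Q = [Sn²⁺(aq)] / [Pd²⁺(aq)] = 0.0026 (log Q = −2.585).
E = E° − (0.0592/n)·log Q = +1.05 − (0.0592/2)(−2.585) = +1.127 V.

+1.127 V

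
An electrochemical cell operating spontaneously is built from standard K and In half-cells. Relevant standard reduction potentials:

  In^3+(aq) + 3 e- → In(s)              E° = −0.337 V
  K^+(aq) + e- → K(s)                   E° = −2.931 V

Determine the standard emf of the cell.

+2.594 V

Of the two couples in this cell, the one with the more positive reduction potential is reduced at the cathode: here that is In³⁺/In (−0.337 V); K⁺/K (−2.931 V) is the anode.
E°cell = E°(cathode) − E°(anode) = −0.337 − (−2.931) = +2.594 V.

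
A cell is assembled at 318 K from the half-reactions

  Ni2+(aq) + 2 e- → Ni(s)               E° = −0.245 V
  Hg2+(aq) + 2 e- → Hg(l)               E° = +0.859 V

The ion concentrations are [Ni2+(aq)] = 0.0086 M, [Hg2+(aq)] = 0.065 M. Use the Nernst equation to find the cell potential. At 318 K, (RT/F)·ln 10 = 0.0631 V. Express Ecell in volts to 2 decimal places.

+1.13 V

The Hg²⁺/Hg couple has the more positive E°, so it is the cathode; Ni²⁺/Ni is the anode.
E°cell = +0.859 − (−0.245) = +1.104 V, with n = 2 electrons transferred.
The balanced reaction is Hg2+(aq) + Ni(s) → Hg(l) + Ni2+(aq), so Q = [Ni2+(aq)] / [Hg2+(aq)] = 0.132 and log Q = −0.878.
Applying E = E° − (RT ln10/nF)·log Q gives +1.104 − (0.0631/2)(−0.878) = +1.13 V.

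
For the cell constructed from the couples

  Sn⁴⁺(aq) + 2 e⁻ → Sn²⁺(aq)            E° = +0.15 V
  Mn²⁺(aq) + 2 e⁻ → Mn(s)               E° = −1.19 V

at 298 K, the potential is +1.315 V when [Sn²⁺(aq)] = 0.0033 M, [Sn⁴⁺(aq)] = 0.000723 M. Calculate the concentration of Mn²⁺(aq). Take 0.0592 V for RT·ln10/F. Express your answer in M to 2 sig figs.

1.5 M

The Sn⁴⁺/Sn²⁺ couple has the larger reduction potential, so it is the cathode: E°cell = +0.15 − (−1.19) = +1.34 V and n = 2.
Since E = E° − (0.0592/n)·log Q, log Q = n(E° − E)/0.0592 = 0.845.
Balancing electrons gives Sn⁴⁺(aq) + Mn(s) → Sn²⁺(aq) + Mn²⁺(aq); thus Q = ([Sn²⁺(aq)]·[Mn²⁺(aq)]) / [Sn⁴⁺(aq)].
Substituting the known concentrations and solving, log [Mn²⁺(aq)] = 0.186 and [Mn²⁺(aq)] = 1.5 M.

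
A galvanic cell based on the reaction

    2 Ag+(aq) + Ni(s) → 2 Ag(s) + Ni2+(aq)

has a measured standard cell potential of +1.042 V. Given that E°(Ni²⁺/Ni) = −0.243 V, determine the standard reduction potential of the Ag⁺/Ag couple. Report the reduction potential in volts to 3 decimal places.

In the reaction as written the Ag⁺/Ag couple is reduced (cathode) and Ni²⁺/Ni is oxidized (anode), so E°cell = E°(Ag⁺/Ag) − E°(Ni²⁺/Ni).
E°(Ag⁺/Ag) = E°cell + E°(anode) = +1.042 + (−0.243) = +0.799 V.

+0.799 V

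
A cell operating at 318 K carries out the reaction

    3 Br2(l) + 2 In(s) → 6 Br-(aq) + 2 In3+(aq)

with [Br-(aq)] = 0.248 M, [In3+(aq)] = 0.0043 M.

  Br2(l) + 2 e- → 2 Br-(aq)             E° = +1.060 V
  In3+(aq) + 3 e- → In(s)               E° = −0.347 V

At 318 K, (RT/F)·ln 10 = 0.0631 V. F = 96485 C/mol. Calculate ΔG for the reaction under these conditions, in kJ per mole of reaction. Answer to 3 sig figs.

−865 kJ/mol

The standard cell potential is +1.060 − (−0.347) = +1.407 V, with n = 6 electrons in the balanced equation.
Q = [Br-(aq)]^6·[In3+(aq)]^2 = 4.3×10^−9, so log Q = −8.366 and E = +1.407 − (0.0631/6)(−8.366) = +1.4950 V.
ΔG = −nFE = −(6)(96485)(+1.4950) J/mol = −865 kJ/mol.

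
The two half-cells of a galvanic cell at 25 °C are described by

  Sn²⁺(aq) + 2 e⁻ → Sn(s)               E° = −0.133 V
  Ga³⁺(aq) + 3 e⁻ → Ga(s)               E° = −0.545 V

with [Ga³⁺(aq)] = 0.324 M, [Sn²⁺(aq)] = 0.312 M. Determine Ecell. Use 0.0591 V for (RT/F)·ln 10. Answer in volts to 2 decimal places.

+0.41 V

The Sn²⁺/Sn couple has the more positive E°, so it is the cathode; Ga³⁺/Ga is the anode.
E°cell = −0.133 − (−0.545) = +0.412 V, with n = 6 electrons transferred.
Balancing gives 3 Sn²⁺(aq) + 2 Ga(s) → 3 Sn(s) + 2 Ga³⁺(aq); hence Q = [Ga³⁺(aq)]^2 / [Sn²⁺(aq)]^3 = 3.46 (log Q = 0.539).
Applying E = E° − (RT ln10/nF)·log Q gives +0.412 − (0.0591/6)(0.539) = +0.41 V.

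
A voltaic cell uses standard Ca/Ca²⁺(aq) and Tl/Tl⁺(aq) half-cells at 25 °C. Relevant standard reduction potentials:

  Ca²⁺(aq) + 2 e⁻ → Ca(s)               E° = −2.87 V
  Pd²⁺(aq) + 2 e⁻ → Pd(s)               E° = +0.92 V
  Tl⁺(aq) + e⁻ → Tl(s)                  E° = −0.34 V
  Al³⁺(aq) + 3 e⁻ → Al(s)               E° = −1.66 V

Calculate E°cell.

+2.53 V

Of the two couples in this cell, the one with the more positive reduction potential is reduced at the cathode: here that is Tl⁺/Tl (−0.34 V); Ca²⁺/Ca (−2.87 V) is the anode.
E°cell = E°(cathode) − E°(anode) = −0.34 − (−2.87) = +2.53 V.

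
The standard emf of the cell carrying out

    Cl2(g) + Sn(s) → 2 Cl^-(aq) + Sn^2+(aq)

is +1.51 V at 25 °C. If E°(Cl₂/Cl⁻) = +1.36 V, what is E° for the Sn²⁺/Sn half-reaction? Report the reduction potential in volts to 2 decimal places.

In the reaction as written the Cl₂/Cl⁻ couple is reduced (cathode) and Sn²⁺/Sn is oxidized (anode), so E°cell = E°(Cl₂/Cl⁻) − E°(Sn²⁺/Sn).
E°(Sn²⁺/Sn) = E°(cathode) − E°cell = +1.36 − (+1.51) = −0.15 V.

−0.15 V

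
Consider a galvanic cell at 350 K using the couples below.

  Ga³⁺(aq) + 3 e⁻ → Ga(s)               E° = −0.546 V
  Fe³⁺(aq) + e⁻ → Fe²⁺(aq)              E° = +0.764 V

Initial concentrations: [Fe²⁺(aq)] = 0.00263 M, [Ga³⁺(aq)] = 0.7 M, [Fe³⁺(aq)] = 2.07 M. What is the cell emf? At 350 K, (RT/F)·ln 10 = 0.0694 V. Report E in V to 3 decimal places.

Fe³⁺/Fe²⁺ is reduced (cathode, E° = +0.764 V) and Ga³⁺/Ga is oxidized (anode).
The standard potential is +0.764 − (−0.546) = +1.310 V and the balanced reaction transfers n = 3 electrons.
For the overall reaction 3 Fe³⁺(aq) + Ga(s) → 3 Fe²⁺(aq) + Ga³⁺(aq), Q = ([Fe²⁺(aq)]^3·[Ga³⁺(aq)]) / [Fe³⁺(aq)]^3 = 1.44×10^−9, giving log Q = −8.843.
By the Nernst equation, E = +1.310 − (0.0694/3)·(−8.843) = +1.515 V.

+1.515 V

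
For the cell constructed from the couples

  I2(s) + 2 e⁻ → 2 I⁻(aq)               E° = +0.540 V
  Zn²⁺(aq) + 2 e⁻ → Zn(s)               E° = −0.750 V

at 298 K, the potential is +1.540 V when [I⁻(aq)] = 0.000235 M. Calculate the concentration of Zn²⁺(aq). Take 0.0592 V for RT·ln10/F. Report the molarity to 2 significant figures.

I₂/I⁻ is the cathode (higher E°); E°cell = +0.540 − (−0.750) = +1.290 V with n = 2.
Since E = E° − (0.0592/n)·log Q, log Q = n(E° − E)/0.0592 = −8.446.
Balancing electrons gives I2(s) + Zn(s) → 2 I⁻(aq) + Zn²⁺(aq); thus Q = [I⁻(aq)]^2·[Zn²⁺(aq)].
Isolating [Zn²⁺(aq)] in Q = 10^{−8.446} yields log [Zn²⁺(aq)] = −1.188, i.e. 0.065 M.

0.065 M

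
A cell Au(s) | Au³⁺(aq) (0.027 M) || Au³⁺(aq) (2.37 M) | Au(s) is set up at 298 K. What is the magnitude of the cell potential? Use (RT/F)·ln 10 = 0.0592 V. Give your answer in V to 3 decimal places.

For a concentration cell E°cell = 0, since both electrodes use the same couple.
The compartment with the higher Au³⁺(aq) concentration (2.37 M) acts as the cathode; ions are reduced there and produced at the dilute (0.027 M) anode.
With n = 3, Ecell = −(0.0592/3)·log([dilute]/[conc]) = −(0.0592/3)·log(0.027/2.37) = +0.038 V.

0.038 V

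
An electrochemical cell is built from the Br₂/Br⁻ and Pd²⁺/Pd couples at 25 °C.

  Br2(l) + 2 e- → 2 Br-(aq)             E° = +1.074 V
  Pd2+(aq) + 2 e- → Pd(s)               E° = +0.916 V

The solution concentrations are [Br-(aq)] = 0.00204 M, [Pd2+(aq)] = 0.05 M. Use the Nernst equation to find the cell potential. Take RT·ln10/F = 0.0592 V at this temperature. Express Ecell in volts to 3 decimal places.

+0.356 V

The Br₂/Br⁻ couple has the more positive E°, so it is the cathode; Pd²⁺/Pd is the anode.
The standard potential is +1.074 − (+0.916) = +0.158 V and the balanced reaction transfers n = 2 electrons.
The balanced reaction is Br2(l) + Pd(s) → 2 Br-(aq) + Pd2+(aq), so Q = [Br-(aq)]^2·[Pd2+(aq)] = 2.08×10^−7 and log Q = −6.682.
Applying E = E° − (RT ln10/nF)·log Q gives +0.158 − (0.0592/2)(−6.682) = +0.356 V.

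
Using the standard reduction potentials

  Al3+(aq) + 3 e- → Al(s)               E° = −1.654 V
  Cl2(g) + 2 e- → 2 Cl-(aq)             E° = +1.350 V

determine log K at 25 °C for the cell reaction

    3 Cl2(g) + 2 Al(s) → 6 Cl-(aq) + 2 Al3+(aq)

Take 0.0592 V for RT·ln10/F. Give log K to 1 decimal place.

The Cl₂/Cl⁻ couple is reduced (cathode); E°cell = +1.350 − (−1.654) = +3.004 V with n = 6.
At equilibrium E = 0, so log K = nE°cell / 0.0592 = (6)(+3.004) / 0.0592 = 304.5.

log K = 304.5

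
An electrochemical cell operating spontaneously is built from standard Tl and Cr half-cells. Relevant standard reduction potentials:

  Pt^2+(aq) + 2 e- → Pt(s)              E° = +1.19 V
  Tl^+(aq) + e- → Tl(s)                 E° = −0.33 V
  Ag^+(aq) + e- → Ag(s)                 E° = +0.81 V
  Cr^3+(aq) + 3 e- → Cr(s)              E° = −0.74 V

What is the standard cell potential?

+0.41 V

Of the two couples in this cell, the one with the more positive reduction potential is reduced at the cathode: here that is Tl⁺/Tl (−0.33 V); Cr³⁺/Cr (−0.74 V) is the anode.
E°cell = E°(cathode) − E°(anode) = −0.33 − (−0.74) = +0.41 V.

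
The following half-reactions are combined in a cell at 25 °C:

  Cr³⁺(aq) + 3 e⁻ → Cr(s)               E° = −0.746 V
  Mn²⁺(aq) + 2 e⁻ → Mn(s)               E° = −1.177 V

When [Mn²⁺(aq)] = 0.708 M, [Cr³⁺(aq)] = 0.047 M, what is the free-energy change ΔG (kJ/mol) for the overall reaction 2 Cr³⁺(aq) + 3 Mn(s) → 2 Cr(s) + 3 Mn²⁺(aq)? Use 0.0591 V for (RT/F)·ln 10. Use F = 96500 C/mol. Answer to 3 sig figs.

With Cr³⁺/Cr reduced at the cathode, E°cell = −0.746 − (−1.177) = +0.431 V and n = 6.
Here Q = [Mn²⁺(aq)]^3 / [Cr³⁺(aq)]^2 = 161 (log Q = 2.206), giving E = +0.431 − (0.0591/6)·(2.206) = +0.4093 V.
Then ΔG = −nFE = −6 × 96500 × +0.4093 J/mol = −237 kJ/mol.

−237 kJ/mol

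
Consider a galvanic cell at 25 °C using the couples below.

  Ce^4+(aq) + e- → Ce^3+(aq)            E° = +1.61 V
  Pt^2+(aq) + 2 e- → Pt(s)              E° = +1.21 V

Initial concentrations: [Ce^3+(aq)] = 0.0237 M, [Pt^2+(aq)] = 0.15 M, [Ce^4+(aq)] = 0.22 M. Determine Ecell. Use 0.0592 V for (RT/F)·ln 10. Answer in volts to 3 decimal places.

The Ce⁴⁺/Ce³⁺ couple has the more positive E°, so it is the cathode; Pt²⁺/Pt is the anode.
E°cell = +1.61 − (+1.21) = +0.40 V, with n = 2 electrons transferred.
Balancing gives 2 Ce^4+(aq) + Pt(s) → 2 Ce^3+(aq) + Pt^2+(aq); hence Q = ([Ce^3+(aq)]^2·[Pt^2+(aq)]) / [Ce^4+(aq)]^2 = 0.00174 (log Q = −2.759).
E = E° − (0.0592/n)·log Q = +0.40 − (0.0592/2)(−2.759) = +0.482 V.

+0.482 V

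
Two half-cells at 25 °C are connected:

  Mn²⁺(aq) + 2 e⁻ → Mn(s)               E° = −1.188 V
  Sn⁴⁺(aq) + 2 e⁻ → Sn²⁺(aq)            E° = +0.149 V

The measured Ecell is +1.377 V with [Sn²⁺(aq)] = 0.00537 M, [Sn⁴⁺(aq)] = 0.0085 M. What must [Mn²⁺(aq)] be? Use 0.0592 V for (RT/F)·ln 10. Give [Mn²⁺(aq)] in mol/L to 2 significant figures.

With Sn⁴⁺/Sn²⁺ at the cathode and Mn²⁺/Mn at the anode, E°cell = +0.149 − (−1.188) = +1.337 V (n = 2).
Rearranging E = E° − (0.0592/n)·log Q gives log Q = 2(+1.337 − (+1.377))/0.0592 = −1.351.
For Sn⁴⁺(aq) + Mn(s) → Sn²⁺(aq) + Mn²⁺(aq), the reaction quotient is Q = ([Sn²⁺(aq)]·[Mn²⁺(aq)]) / [Sn⁴⁺(aq)].
Substituting the known concentrations and solving, log [Mn²⁺(aq)] = −1.152 and [Mn²⁺(aq)] = 0.070 M.

0.070 M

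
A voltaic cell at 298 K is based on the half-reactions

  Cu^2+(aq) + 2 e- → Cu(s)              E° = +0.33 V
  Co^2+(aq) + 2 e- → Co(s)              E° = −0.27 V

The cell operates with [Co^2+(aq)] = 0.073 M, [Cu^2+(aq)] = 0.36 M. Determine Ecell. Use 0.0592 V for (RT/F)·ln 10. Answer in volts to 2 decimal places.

Cu²⁺/Cu is reduced (cathode, E° = +0.33 V) and Co²⁺/Co is oxidized (anode).
The standard potential is +0.33 − (−0.27) = +0.60 V and the balanced reaction transfers n = 2 electrons.
The balanced reaction is Cu^2+(aq) + Co(s) → Cu(s) + Co^2+(aq), so Q = [Co^2+(aq)] / [Cu^2+(aq)] = 0.203 and log Q = −0.693.
By the Nernst equation, E = +0.60 − (0.0592/2)·(−0.693) = +0.62 V.

+0.62 V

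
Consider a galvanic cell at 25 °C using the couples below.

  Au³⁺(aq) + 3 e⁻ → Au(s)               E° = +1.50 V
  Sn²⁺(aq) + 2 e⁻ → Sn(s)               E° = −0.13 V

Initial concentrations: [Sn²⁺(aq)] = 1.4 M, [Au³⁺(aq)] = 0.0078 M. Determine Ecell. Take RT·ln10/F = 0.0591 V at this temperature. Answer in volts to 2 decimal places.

+1.58 V

Since E°(Au³⁺/Au) > E°(Sn²⁺/Sn), Au³⁺/Au serves as the cathode.
E°cell = E°cat − E°an = +1.50 − (−0.13) = +1.63 V; n = 6.
For the overall reaction 2 Au³⁺(aq) + 3 Sn(s) → 2 Au(s) + 3 Sn²⁺(aq), Q = [Sn²⁺(aq)]^3 / [Au³⁺(aq)]^2 = 4.51×10^4, giving log Q = 4.654.
By the Nernst equation, E = +1.63 − (0.0591/6)·(4.654) = +1.58 V.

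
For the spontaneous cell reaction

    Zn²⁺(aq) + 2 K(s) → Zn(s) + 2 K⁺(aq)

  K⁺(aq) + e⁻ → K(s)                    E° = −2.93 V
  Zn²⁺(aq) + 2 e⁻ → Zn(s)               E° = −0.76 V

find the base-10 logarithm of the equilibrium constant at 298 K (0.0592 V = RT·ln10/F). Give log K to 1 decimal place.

log K = 73.3

The Zn²⁺/Zn couple is reduced (cathode); E°cell = −0.76 − (−2.93) = +2.17 V with n = 2.
At equilibrium E = 0, so log K = nE°cell / 0.0592 = (2)(+2.17) / 0.0592 = 73.3.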